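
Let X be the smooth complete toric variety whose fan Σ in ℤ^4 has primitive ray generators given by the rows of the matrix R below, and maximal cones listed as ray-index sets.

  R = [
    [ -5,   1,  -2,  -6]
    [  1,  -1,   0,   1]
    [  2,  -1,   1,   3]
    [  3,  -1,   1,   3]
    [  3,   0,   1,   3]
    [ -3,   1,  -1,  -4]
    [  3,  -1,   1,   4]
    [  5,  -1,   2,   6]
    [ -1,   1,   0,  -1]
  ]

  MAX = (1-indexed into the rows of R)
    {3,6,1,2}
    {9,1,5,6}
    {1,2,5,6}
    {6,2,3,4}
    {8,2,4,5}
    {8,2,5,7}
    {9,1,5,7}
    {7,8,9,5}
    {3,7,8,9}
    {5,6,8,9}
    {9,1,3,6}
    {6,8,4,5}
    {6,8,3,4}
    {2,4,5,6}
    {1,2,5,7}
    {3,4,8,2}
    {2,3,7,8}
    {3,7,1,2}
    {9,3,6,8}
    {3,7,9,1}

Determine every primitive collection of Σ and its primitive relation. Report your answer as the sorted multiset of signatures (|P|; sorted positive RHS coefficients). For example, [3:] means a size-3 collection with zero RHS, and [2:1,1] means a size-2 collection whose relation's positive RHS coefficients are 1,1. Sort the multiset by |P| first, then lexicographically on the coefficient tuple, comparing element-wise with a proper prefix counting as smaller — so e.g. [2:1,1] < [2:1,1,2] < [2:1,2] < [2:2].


The 8 primitive collections of Σ (r=9, n=4):

  P={1,8}:  v_{1} + v_{8} = 0  ⇒ sig = [2:]
  P={2,9}:  v_{2} + v_{9} = 0  ⇒ sig = [2:]
  P={6,7}:  v_{6} + v_{7} = 0  ⇒ sig = [2:]
  P={3,5}:  v_{3} + v_{5} = v_{8}  ⇒ sig = [2:1]
  P={1,4}:  v_{1} + v_{4} = v_{2} + v_{6}  ⇒ sig = [2:1,1]
  P={4,7}:  v_{4} + v_{7} = v_{2} + v_{8}  ⇒ sig = [2:1,1]
  P={4,9}:  v_{4} + v_{9} = v_{6} + v_{8}  ⇒ sig = [2:1,1]
  P={2,6,8}:  v_{2} + v_{6} + v_{8} = v_{4}  ⇒ sig = [3:1]

Sorted signature multiset PRS(X):
{ [2:] ×3,  [2:1],  [2:1,1] ×3,  [3:1] }


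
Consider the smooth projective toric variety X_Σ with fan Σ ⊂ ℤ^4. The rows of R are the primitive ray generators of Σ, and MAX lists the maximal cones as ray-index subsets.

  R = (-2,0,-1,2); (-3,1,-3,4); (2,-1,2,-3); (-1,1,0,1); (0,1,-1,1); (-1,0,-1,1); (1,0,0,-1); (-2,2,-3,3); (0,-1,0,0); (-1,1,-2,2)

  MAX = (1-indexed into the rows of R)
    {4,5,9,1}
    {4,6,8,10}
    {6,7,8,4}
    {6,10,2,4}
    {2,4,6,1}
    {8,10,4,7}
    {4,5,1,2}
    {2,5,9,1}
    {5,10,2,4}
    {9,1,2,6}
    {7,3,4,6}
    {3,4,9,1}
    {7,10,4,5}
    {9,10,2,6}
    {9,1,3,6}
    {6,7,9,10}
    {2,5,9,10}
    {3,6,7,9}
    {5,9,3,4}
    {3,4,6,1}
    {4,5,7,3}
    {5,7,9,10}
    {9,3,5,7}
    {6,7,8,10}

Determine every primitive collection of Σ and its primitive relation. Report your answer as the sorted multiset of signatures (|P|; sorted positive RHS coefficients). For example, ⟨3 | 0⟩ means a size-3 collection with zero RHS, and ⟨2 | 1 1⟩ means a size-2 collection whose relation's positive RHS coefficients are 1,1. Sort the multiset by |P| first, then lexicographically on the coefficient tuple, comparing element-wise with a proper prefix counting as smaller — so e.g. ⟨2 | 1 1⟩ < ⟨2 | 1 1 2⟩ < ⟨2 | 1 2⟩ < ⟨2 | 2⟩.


Primitive collections (17):

  P = {1,7}:  v_{1} + v_{7} = v_{6}  so sig = ⟨2 | 1⟩
  P = {1,10}:  v_{1} + v_{10} = v_{2}  so sig = ⟨2 | 1⟩
  P = {2,3}:  v_{2} + v_{3} = v_{6}  so sig = ⟨2 | 1⟩
  P = {3,10}:  v_{3} + v_{10} = v_{7}  so sig = ⟨2 | 1⟩
  P = {5,6}:  v_{5} + v_{6} = v_{10}  so sig = ⟨2 | 1⟩
  P = {2,7}:  v_{2} + v_{7} = v_{6} + v_{10}  so sig = ⟨2 | 1 1⟩
  P = {8,9}:  v_{8} + v_{9} = v_{6} + v_{10}  so sig = ⟨2 | 1 1⟩
  P = {1,8}:  v_{1} + v_{8} = v_{4} + 2·v_{6} + v_{10}  so sig = ⟨2 | 1 1 2⟩
  P = {3,8}:  v_{3} + v_{8} = v_{4} + v_{6} + 2·v_{7}  so sig = ⟨2 | 1 1 2⟩
  P = {5,8}:  v_{5} + v_{8} = v_{4} + v_{7} + 2·v_{10}  so sig = ⟨2 | 1 1 2⟩
  P = {2,8}:  v_{2} + v_{8} = v_{4} + 2·v_{6} + 2·v_{10}  so sig = ⟨2 | 1 2 2⟩
  P = {1,3,5}:  v_{1} + v_{3} + v_{5} = 0  so sig = ⟨3 | 0⟩
  P = {4,7,9}:  v_{4} + v_{7} + v_{9} = 0  so sig = ⟨3 | 0⟩
  P = {4,6,9}:  v_{4} + v_{6} + v_{9} = v_{1}  so sig = ⟨3 | 1⟩
  P = {4,9,10}:  v_{4} + v_{9} + v_{10} = v_{1} + v_{5}  so sig = ⟨3 | 1 1⟩
  P = {2,4,9}:  v_{2} + v_{4} + v_{9} = 2·v_{1} + v_{5}  so sig = ⟨3 | 1 2⟩
  P = {4,6,7,10}:  v_{4} + v_{6} + v_{7} + v_{10} = v_{8}  so sig = ⟨4 | 1⟩

so the primitive-relation signature multiset is
    ⟨2 | 1⟩
    ⟨2 | 1⟩
    ⟨2 | 1⟩
    ⟨2 | 1⟩
    ⟨2 | 1⟩
    ⟨2 | 1 1⟩
    ⟨2 | 1 1⟩
    ⟨2 | 1 1 2⟩
    ⟨2 | 1 1 2⟩
    ⟨2 | 1 1 2⟩
    ⟨2 | 1 2 2⟩
    ⟨3 | 0⟩
    ⟨3 | 0⟩
    ⟨3 | 1⟩
    ⟨3 | 1 1⟩
    ⟨3 | 1 2⟩
    ⟨4 | 1⟩


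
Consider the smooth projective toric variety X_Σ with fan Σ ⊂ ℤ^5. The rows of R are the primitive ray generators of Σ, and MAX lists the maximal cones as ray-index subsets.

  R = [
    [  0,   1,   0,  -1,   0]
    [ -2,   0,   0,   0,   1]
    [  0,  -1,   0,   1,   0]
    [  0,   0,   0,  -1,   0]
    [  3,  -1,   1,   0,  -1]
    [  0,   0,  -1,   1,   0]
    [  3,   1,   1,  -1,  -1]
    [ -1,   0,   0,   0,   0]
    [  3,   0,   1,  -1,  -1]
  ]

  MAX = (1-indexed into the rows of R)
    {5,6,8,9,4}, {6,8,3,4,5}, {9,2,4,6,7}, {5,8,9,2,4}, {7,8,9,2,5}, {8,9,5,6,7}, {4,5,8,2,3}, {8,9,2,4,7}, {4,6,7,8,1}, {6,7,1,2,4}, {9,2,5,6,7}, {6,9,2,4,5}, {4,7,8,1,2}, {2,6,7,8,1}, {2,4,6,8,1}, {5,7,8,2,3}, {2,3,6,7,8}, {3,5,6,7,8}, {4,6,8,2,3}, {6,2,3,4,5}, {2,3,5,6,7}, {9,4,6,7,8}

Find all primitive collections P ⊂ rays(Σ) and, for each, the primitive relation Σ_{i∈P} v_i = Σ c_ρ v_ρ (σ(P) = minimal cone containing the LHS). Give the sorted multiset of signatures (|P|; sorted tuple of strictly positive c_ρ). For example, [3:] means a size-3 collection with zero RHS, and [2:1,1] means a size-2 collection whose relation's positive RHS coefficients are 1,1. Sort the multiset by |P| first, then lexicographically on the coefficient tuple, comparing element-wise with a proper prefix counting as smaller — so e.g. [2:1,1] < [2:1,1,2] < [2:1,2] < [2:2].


Primitive collections (9):

  P={1,3}:  v_{1} + v_{3} = 0 ; sig = [2:]
  P={1,5}:  v_{1} + v_{5} = v_{9} ; sig = [2:1]
  P={3,9}:  v_{3} + v_{9} = v_{5} ; sig = [2:1]
  P={1,9}:  v_{1} + v_{9} = v_{4} + v_{7} ; sig = [2:1,1]
  P={3,4,7}:  v_{3} + v_{4} + v_{7} = v_{9} ; sig = [3:1]
  P={4,5,7}:  v_{4} + v_{5} + v_{7} = 2·v_{9} ; sig = [3:2]
  P={2,6,8,9}:  v_{2} + v_{6} + v_{8} + v_{9} = 0 ; sig = [4:]
  P={2,5,6,8}:  v_{2} + v_{5} + v_{6} + v_{8} = v_{3} ; sig = [4:1]
  P={2,4,6,7,8}:  v_{2} + v_{4} + v_{6} + v_{7} + v_{8} = v_{1} ; sig = [5:1]

so the primitive-relation signature multiset is
    |P|=2: 4 collections, coeffs (), (1), (1), (1,1)
    |P|=3: 2 collections, coeffs (1), (2)
    |P|=4: 2 collections, coeffs (), (1)
    |P|=5: 1 collection, coeffs (1)


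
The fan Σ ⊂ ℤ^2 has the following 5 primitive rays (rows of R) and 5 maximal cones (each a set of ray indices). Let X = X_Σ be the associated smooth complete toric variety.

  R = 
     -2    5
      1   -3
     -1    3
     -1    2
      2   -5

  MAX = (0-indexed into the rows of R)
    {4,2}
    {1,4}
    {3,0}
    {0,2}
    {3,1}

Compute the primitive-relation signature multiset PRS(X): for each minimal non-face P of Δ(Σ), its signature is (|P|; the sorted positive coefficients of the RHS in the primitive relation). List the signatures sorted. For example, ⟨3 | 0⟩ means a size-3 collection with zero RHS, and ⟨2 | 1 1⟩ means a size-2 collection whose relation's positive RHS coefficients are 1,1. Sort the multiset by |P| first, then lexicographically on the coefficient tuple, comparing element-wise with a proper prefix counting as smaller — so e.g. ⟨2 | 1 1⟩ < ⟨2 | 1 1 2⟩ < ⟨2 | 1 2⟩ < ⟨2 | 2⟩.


The 5 primitive collections of Σ (r=5, n=2):

  • {0,4}:  v_{0} + v_{4} = 0 — sig = ⟨2 | 0⟩
  • {1,2}:  v_{1} + v_{2} = 0 — sig = ⟨2 | 0⟩
  • {0,1}:  v_{0} + v_{1} = v_{3} — sig = ⟨2 | 1⟩
  • {2,3}:  v_{2} + v_{3} = v_{0} — sig = ⟨2 | 1⟩
  • {3,4}:  v_{3} + v_{4} = v_{1} — sig = ⟨2 | 1⟩

Sorted signature multiset PRS(X):
    |P|=2: 5 collections, coeffs (), (), (1), (1), (1)


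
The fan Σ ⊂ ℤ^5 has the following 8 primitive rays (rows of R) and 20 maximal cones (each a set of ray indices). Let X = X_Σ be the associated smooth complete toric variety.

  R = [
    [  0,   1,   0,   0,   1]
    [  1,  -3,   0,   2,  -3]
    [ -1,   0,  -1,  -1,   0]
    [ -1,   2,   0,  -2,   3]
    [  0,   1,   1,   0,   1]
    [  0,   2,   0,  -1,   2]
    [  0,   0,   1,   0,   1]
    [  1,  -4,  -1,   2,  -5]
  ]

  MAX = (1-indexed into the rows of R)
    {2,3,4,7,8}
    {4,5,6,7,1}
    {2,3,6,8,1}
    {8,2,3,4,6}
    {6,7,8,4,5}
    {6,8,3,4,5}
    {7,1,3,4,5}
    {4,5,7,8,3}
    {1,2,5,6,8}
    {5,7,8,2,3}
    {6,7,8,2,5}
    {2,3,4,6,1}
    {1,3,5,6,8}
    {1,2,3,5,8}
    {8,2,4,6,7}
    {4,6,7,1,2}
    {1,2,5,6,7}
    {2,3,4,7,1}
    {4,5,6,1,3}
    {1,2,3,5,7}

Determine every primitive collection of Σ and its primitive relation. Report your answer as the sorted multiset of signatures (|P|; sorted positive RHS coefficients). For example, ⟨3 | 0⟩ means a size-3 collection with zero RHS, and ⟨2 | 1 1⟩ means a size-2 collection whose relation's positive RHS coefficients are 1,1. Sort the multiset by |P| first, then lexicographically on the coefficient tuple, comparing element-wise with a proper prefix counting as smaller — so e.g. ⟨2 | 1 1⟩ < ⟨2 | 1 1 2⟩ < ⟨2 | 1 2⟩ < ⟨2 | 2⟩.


5 minimal non-faces of Δ(Σ) (on 8 rays):

  P={1,7,8}:  v_{1} + v_{7} + v_{8} = v_{2}  ⇒ sig = ⟨3 | 1⟩
  P={2,4,5}:  v_{2} + v_{4} + v_{5} = v_{7}  ⇒ sig = ⟨3 | 1⟩
  P={3,6,7}:  v_{3} + v_{6} + v_{7} = v_{4}  ⇒ sig = ⟨3 | 1⟩
  P={1,4,8}:  v_{1} + v_{4} + v_{8} = v_{2} + v_{3} + v_{6}  ⇒ sig = ⟨3 | 1 1 1⟩
  P={2,3,5,6}:  v_{2} + v_{3} + v_{5} + v_{6} = 0  ⇒ sig = ⟨4 | 0⟩

Hence PRS(X_Σ) =
[⟨3 | 1⟩, ⟨3 | 1⟩, ⟨3 | 1⟩, ⟨3 | 1 1 1⟩, ⟨4 | 0⟩]


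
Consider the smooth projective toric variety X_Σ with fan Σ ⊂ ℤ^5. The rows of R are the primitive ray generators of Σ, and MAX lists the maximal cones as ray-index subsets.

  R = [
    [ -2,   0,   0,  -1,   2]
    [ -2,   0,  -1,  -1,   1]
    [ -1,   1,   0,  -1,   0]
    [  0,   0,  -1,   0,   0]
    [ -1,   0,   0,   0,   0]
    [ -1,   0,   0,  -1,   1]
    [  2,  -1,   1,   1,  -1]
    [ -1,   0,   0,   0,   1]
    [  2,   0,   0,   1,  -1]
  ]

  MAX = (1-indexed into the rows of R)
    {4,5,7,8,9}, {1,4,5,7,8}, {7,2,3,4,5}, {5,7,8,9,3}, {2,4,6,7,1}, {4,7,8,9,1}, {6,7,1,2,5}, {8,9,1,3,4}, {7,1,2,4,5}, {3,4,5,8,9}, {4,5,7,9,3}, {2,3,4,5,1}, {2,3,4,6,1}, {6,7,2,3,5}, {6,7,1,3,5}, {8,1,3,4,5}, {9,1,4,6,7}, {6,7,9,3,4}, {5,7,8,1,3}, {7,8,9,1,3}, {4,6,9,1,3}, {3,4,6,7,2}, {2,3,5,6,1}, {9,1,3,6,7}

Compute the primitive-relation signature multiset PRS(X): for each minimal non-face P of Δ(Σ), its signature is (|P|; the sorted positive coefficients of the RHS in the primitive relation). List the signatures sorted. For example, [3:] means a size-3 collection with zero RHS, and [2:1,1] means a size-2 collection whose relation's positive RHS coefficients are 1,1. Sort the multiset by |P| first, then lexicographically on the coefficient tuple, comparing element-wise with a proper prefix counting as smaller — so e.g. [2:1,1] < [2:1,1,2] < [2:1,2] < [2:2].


9 minimal non-faces of Δ(Σ) (on 9 rays):

  P={2,9}:  v_{2} + v_{9} = v_{4} ; sig = [2:1]
  P={6,8}:  v_{6} + v_{8} = v_{1} ; sig = [2:1]
  P={2,8}:  v_{2} + v_{8} = v_{1} + v_{4} + v_{5} ; sig = [2:1,1,1]
  P={5,6,9}:  v_{5} + v_{6} + v_{9} = 0 ; sig = [3:]
  P={1,5,9}:  v_{1} + v_{5} + v_{9} = v_{8} ; sig = [3:1]
  P={4,5,6}:  v_{4} + v_{5} + v_{6} = v_{2} ; sig = [3:1]
  P={3,4,7,8}:  v_{3} + v_{4} + v_{7} + v_{8} = 0 ; sig = [4:]
  P={1,3,4,7}:  v_{1} + v_{3} + v_{4} + v_{7} = v_{6} ; sig = [4:1]
  P={1,2,3,7}:  v_{1} + v_{2} + v_{3} + v_{7} = v_{5} + 2·v_{6} ; sig = [4:1,2]

Hence PRS(X_Σ) =
[[2:1], [2:1], [2:1,1,1], [3:], [3:1], [3:1], [4:], [4:1], [4:1,2]]


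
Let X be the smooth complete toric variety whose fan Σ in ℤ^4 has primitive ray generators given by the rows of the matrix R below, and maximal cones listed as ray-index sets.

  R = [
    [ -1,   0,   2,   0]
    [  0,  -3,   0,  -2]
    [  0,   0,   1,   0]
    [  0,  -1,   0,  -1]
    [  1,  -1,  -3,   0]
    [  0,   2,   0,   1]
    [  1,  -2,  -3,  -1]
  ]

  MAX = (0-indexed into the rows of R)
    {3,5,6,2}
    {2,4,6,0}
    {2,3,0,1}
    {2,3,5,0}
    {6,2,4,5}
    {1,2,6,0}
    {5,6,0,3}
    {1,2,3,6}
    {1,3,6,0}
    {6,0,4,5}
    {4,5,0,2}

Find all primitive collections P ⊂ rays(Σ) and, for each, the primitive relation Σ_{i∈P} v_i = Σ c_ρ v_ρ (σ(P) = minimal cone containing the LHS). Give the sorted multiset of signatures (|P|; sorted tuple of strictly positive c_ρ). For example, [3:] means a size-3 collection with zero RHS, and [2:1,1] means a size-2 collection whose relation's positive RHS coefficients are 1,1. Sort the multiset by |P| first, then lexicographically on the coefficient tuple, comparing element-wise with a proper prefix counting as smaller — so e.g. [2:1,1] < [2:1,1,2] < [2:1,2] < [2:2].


5 minimal non-faces of Δ(Σ) (on 7 rays):

  {1,5}:  v_{1} + v_{5} = v_{3}  →  sig = [2:1]
  {3,4}:  v_{3} + v_{4} = v_{6}  →  sig = [2:1]
  {1,4}:  v_{1} + v_{4} = v_{0} + v_{2} + 2·v_{6}  →  sig = [2:1,1,2]
  {0,2,5,6}:  v_{0} + v_{2} + v_{5} + v_{6} = 0  →  sig = [4:]
  {0,2,3,6}:  v_{0} + v_{2} + v_{3} + v_{6} = v_{1}  →  sig = [4:1]

Sorted signature multiset PRS(X):
    |P|=2: 3 collections, coeffs (1), (1), (1,1,2)
    |P|=4: 2 collections, coeffs (), (1)


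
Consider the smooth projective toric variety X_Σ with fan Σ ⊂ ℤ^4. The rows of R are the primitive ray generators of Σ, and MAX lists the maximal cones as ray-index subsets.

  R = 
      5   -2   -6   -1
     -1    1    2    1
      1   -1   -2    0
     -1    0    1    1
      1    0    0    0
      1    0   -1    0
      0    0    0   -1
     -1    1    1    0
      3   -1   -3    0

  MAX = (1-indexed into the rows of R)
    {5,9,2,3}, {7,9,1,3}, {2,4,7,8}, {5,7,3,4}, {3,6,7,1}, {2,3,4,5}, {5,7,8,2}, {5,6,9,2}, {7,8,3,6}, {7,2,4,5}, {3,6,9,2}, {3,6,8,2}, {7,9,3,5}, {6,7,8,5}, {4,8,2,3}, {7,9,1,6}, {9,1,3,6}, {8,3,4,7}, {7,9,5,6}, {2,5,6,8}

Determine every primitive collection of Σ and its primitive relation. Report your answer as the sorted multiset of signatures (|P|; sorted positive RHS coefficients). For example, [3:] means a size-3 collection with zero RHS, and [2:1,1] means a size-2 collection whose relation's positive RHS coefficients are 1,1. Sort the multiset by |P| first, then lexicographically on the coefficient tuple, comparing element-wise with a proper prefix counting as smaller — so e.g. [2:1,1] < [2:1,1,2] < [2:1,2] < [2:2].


14 collections generate NE(X_Σ); each relation:

  P={1,2}:  v_{1} + v_{2} = v_{6} + v_{9}  ⇒ sig = [2:1,1]
  P={1,4}:  v_{1} + v_{4} = v_{3} + v_{9}  ⇒ sig = [2:1,1]
  P={4,6}:  v_{4} + v_{6} = v_{2} + v_{3}  ⇒ sig = [2:1,1]
  P={4,9}:  v_{4} + v_{9} = v_{2} + 2·v_{3} + v_{5}  ⇒ sig = [2:1,1,2]
  P={1,8}:  v_{1} + v_{8} = v_{3} + 3·v_{6} + v_{7}  ⇒ sig = [2:1,1,3]
  P={1,5}:  v_{1} + v_{5} = v_{7} + 2·v_{9}  ⇒ sig = [2:1,2]
  P={8,9}:  v_{8} + v_{9} = 2·v_{6}  ⇒ sig = [2:2]
  P={2,3,7}:  v_{2} + v_{3} + v_{7} = 0  ⇒ sig = [3:]
  P={3,5,6}:  v_{3} + v_{5} + v_{6} = v_{9}  ⇒ sig = [3:1]
  P={3,5,8}:  v_{3} + v_{5} + v_{8} = v_{6}  ⇒ sig = [3:1]
  P={4,5,8}:  v_{4} + v_{5} + v_{8} = v_{2}  ⇒ sig = [3:1]
  P={2,6,7}:  v_{2} + v_{6} + v_{7} = v_{5} + v_{8}  ⇒ sig = [3:1,1]
  P={2,7,9}:  v_{2} + v_{7} + v_{9} = v_{5} + v_{6}  ⇒ sig = [3:1,1]
  P={3,6,7,9}:  v_{3} + v_{6} + v_{7} + v_{9} = v_{1}  ⇒ sig = [4:1]

Sorted signature multiset PRS(X):
    |P|=2: 7 collections, coeffs (1,1), (1,1), (1,1), (1,1,2), (1,1,3), (1,2), (2)
    |P|=3: 6 collections, coeffs (), (1), (1), (1), (1,1), (1,1)
    |P|=4: 1 collection, coeffs (1)


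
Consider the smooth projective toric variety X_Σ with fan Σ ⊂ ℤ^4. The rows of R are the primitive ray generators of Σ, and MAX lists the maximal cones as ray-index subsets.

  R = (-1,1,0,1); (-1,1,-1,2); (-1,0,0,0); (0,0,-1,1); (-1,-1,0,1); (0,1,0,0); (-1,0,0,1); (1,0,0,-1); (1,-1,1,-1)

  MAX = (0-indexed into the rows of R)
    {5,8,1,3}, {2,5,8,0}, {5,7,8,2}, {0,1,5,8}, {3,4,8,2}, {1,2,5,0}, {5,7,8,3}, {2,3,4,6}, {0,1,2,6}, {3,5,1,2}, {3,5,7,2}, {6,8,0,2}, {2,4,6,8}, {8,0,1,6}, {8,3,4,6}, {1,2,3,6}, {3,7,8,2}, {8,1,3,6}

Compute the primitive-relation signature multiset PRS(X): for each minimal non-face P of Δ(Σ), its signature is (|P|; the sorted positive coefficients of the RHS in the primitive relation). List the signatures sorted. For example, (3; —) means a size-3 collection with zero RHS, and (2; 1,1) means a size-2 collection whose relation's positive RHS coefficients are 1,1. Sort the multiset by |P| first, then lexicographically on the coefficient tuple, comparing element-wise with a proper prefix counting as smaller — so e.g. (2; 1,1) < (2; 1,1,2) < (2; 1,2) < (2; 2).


Σ has 12 primitive collections:

  • {6,7}:  v_{6} + v_{7} = 0 — sig = (2; —)
  • {0,3}:  v_{0} + v_{3} = v_{1} — sig = (2; 1)
  • {0,7}:  v_{0} + v_{7} = v_{5} — sig = (2; 1)
  • {4,5}:  v_{4} + v_{5} = v_{6} — sig = (2; 1)
  • {5,6}:  v_{5} + v_{6} = v_{0} — sig = (2; 1)
  • {1,7}:  v_{1} + v_{7} = v_{3} + v_{5} — sig = (2; 1,1)
  • {4,7}:  v_{4} + v_{7} = v_{2} + v_{3} + v_{8} — sig = (2; 1,1,1)
  • {1,4}:  v_{1} + v_{4} = v_{3} + 2·v_{6} — sig = (2; 1,2)
  • {0,4}:  v_{0} + v_{4} = 2·v_{6} — sig = (2; 2)
  • {1,2,8}:  v_{1} + v_{2} + v_{8} = v_{6} — sig = (3; 1)
  • {2,3,5,8}:  v_{2} + v_{3} + v_{5} + v_{8} = 0 — sig = (4; —)
  • {2,3,6,8}:  v_{2} + v_{3} + v_{6} + v_{8} = v_{4} — sig = (4; 1)

Signatures (|P|; sorted positive RHS coefficients), sorted:
    (2; —)
    (2; 1)
    (2; 1)
    (2; 1)
    (2; 1)
    (2; 1,1)
    (2; 1,1,1)
    (2; 1,2)
    (2; 2)
    (3; 1)
    (4; —)
    (4; 1)


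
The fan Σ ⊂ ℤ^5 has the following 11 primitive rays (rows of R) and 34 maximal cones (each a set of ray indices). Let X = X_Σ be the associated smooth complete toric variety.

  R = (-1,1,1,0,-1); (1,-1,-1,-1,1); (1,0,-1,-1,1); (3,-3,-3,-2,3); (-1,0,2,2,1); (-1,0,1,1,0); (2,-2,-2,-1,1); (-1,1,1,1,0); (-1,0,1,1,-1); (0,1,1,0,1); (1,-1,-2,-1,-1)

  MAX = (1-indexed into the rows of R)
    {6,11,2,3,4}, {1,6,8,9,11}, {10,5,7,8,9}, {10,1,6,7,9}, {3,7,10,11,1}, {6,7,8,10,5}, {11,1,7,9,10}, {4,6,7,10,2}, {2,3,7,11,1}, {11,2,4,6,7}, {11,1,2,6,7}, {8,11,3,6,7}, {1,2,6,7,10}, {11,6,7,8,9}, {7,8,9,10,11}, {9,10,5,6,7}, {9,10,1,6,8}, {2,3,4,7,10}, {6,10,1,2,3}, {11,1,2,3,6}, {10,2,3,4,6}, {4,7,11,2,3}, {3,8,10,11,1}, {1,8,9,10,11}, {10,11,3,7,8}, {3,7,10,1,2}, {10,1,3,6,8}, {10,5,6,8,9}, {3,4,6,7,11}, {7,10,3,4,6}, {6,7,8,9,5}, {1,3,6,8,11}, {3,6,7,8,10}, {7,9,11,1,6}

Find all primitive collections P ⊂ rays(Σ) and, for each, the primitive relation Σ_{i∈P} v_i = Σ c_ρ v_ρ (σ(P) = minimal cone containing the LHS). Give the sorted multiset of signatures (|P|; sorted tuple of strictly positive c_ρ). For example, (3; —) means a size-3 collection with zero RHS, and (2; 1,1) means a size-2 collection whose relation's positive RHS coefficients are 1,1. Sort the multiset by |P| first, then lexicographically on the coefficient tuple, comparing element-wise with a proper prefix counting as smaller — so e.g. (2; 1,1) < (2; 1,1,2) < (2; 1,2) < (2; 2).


Primitive collections (18):

  P = {3,9}:  v_{3} + v_{9} = 0  ⇒ sig = (2; —)
  P = {2,8}:  v_{2} + v_{8} = v_{3} + v_{6}  ⇒ sig = (2; 1,1)
  P = {1,5}:  v_{1} + v_{5} = v_{6} + v_{9} + v_{10}  ⇒ sig = (2; 1,1,1)
  P = {2,9}:  v_{2} + v_{9} = v_{1} + v_{6} + v_{7}  ⇒ sig = (2; 1,1,1)
  P = {4,9}:  v_{4} + v_{9} = v_{2} + v_{6} + v_{7}  ⇒ sig = (2; 1,1,1)
  P = {5,11}:  v_{5} + v_{11} = v_{7} + v_{8} + v_{9}  ⇒ sig = (2; 1,1,1)
  P = {3,5}:  v_{3} + v_{5} = v_{6} + v_{7} + v_{8} + v_{10}  ⇒ sig = (2; 1,1,1,1)
  P = {2,5}:  v_{2} + v_{5} = 2·v_{6} + v_{7} + v_{10}  ⇒ sig = (2; 1,1,2)
  P = {4,5}:  v_{4} + v_{5} = v_{3} + 3·v_{6} + 2·v_{7} + v_{10}  ⇒ sig = (2; 1,1,2,3)
  P = {4,8}:  v_{4} + v_{8} = 2·v_{3} + 2·v_{6} + v_{7}  ⇒ sig = (2; 1,2,2)
  P = {1,4}:  v_{1} + v_{4} = 2·v_{2}  ⇒ sig = (2; 2)
  P = {1,7,8}:  v_{1} + v_{7} + v_{8} = 0  ⇒ sig = (3; —)
  P = {6,10,11}:  v_{6} + v_{10} + v_{11} = 0  ⇒ sig = (3; —)
  P = {2,10,11}:  v_{2} + v_{10} + v_{11} = v_{1} + v_{3} + v_{7}  ⇒ sig = (3; 1,1,1)
  P = {4,10,11}:  v_{4} + v_{10} + v_{11} = v_{2} + v_{3} + v_{7}  ⇒ sig = (3; 1,1,1)
  P = {1,3,6,7}:  v_{1} + v_{3} + v_{6} + v_{7} = v_{2}  ⇒ sig = (4; 1)
  P = {2,3,6,7}:  v_{2} + v_{3} + v_{6} + v_{7} = v_{4}  ⇒ sig = (4; 1)
  P = {6,7,8,9,10}:  v_{6} + v_{7} + v_{8} + v_{9} + v_{10} = v_{5}  ⇒ sig = (5; 1)

Hence PRS(X_Σ) =
    (2; —)
    (2; 1,1)
    (2; 1,1,1)
    (2; 1,1,1)
    (2; 1,1,1)
    (2; 1,1,1)
    (2; 1,1,1,1)
    (2; 1,1,2)
    (2; 1,1,2,3)
    (2; 1,2,2)
    (2; 2)
    (3; —)
    (3; —)
    (3; 1,1,1)
    (3; 1,1,1)
    (4; 1)
    (4; 1)
    (5; 1)


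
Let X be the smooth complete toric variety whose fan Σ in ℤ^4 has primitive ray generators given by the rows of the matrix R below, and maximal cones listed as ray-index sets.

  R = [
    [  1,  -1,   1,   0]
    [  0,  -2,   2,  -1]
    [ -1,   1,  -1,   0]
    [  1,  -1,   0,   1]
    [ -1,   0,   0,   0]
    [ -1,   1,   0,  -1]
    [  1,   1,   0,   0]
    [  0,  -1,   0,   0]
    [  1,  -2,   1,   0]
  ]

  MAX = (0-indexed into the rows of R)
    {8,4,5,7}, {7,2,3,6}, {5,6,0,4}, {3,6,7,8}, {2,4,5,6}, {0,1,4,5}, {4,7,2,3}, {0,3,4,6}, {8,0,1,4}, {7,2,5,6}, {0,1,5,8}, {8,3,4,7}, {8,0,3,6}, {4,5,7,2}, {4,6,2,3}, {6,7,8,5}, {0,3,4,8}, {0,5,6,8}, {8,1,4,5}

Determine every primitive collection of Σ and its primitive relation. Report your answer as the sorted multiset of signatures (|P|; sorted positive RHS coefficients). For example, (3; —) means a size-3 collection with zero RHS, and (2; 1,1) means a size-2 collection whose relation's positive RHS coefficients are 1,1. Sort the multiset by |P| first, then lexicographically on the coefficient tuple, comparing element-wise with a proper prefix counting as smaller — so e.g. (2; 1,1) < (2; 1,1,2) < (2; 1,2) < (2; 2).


11 minimal non-faces of Δ(Σ) (on 9 rays):

  P={0,2}:  v_{0} + v_{2} = 0  so sig = (2; —)
  P={3,5}:  v_{3} + v_{5} = 0  so sig = (2; —)
  P={0,7}:  v_{0} + v_{7} = v_{8}  so sig = (2; 1)
  P={2,8}:  v_{2} + v_{8} = v_{7}  so sig = (2; 1)
  P={1,2}:  v_{1} + v_{2} = v_{4} + v_{5} + v_{8}  so sig = (2; 1,1,1)
  P={1,3}:  v_{1} + v_{3} = v_{0} + v_{4} + v_{8}  so sig = (2; 1,1,1)
  P={1,7}:  v_{1} + v_{7} = v_{4} + v_{5} + 2·v_{8}  so sig = (2; 1,1,2)
  P={1,6}:  v_{1} + v_{6} = 2·v_{0} + v_{5}  so sig = (2; 1,2)
  P={4,6,7}:  v_{4} + v_{6} + v_{7} = 0  so sig = (3; —)
  P={4,6,8}:  v_{4} + v_{6} + v_{8} = v_{0}  so sig = (3; 1)
  P={0,4,5,8}:  v_{0} + v_{4} + v_{5} + v_{8} = v_{1}  so sig = (4; 1)

Sorted signature multiset PRS(X):
[(2; —), (2; —), (2; 1), (2; 1), (2; 1,1,1), (2; 1,1,1), (2; 1,1,2), (2; 1,2), (3; —), (3; 1), (4; 1)]


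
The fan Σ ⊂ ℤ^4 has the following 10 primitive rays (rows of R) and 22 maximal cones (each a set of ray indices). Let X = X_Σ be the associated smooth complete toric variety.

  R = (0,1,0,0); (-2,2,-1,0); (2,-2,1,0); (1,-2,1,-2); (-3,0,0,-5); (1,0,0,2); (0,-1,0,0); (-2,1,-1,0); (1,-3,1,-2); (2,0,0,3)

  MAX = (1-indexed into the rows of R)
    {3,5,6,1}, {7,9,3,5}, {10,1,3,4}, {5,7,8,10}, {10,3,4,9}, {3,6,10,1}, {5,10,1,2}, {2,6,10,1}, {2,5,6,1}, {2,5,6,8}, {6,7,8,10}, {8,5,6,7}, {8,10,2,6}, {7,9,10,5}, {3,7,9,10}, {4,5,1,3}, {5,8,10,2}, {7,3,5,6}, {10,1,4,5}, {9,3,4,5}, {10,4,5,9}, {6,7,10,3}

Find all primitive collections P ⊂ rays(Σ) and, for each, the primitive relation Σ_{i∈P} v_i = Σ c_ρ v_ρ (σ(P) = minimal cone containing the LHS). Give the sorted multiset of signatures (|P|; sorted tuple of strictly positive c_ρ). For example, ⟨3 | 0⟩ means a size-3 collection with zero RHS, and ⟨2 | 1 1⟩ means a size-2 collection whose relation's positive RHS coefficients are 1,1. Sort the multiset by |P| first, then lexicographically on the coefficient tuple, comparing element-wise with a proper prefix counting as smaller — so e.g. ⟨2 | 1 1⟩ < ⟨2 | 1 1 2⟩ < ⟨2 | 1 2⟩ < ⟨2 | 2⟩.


15 minimal non-faces of Δ(Σ) (on 10 rays):

  P = {1,7}:  v_{1} + v_{7} = 0 — sig = ⟨2 | 0⟩
  P = {2,3}:  v_{2} + v_{3} = 0 — sig = ⟨2 | 0⟩
  P = {1,8}:  v_{1} + v_{8} = v_{2} — sig = ⟨2 | 1⟩
  P = {1,9}:  v_{1} + v_{9} = v_{4} — sig = ⟨2 | 1⟩
  P = {2,7}:  v_{2} + v_{7} = v_{8} — sig = ⟨2 | 1⟩
  P = {3,8}:  v_{3} + v_{8} = v_{7} — sig = ⟨2 | 1⟩
  P = {4,6}:  v_{4} + v_{6} = v_{3} — sig = ⟨2 | 1⟩
  P = {4,7}:  v_{4} + v_{7} = v_{9} — sig = ⟨2 | 1⟩
  P = {2,4}:  v_{2} + v_{4} = v_{5} + v_{10} — sig = ⟨2 | 1 1⟩
  P = {6,9}:  v_{6} + v_{9} = v_{3} + v_{7} — sig = ⟨2 | 1 1⟩
  P = {2,9}:  v_{2} + v_{9} = v_{5} + v_{7} + v_{10} — sig = ⟨2 | 1 1 1⟩
  P = {4,8}:  v_{4} + v_{8} = v_{5} + v_{7} + v_{10} — sig = ⟨2 | 1 1 1⟩
  P = {8,9}:  v_{8} + v_{9} = v_{5} + 2·v_{7} + v_{10} — sig = ⟨2 | 1 1 2⟩
  P = {5,6,10}:  v_{5} + v_{6} + v_{10} = 0 — sig = ⟨3 | 0⟩
  P = {3,5,10}:  v_{3} + v_{5} + v_{10} = v_{4} — sig = ⟨3 | 1⟩

so the primitive-relation signature multiset is
{ ⟨2 | 0⟩ ×2,  ⟨2 | 1⟩ ×6,  ⟨2 | 1 1⟩ ×2,  ⟨2 | 1 1 1⟩ ×2,  ⟨2 | 1 1 2⟩,  ⟨3 | 0⟩,  ⟨3 | 1⟩ }


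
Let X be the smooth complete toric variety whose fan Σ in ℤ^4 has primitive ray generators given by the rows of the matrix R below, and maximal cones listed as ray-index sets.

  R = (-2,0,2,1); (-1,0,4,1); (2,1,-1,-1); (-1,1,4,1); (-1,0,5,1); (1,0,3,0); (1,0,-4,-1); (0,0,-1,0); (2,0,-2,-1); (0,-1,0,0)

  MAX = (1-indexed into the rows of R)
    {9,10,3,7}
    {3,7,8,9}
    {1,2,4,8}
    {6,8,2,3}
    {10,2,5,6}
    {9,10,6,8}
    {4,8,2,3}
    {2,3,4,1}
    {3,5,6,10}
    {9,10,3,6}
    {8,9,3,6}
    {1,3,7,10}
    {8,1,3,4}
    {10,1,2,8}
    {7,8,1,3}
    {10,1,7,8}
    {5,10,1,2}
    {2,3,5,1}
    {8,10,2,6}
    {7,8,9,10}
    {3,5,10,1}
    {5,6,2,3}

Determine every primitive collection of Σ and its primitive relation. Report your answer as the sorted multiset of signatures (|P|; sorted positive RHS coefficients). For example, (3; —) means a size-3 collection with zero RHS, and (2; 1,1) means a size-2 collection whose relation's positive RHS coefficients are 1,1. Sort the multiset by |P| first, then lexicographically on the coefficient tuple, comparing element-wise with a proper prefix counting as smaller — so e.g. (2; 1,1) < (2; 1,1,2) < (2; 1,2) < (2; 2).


16 minimal non-faces of Δ(Σ) (on 10 rays):

  P={1,9}:  v_{1} + v_{9} = 0  ⟹  sig = (2; —)
  P={2,7}:  v_{2} + v_{7} = 0  ⟹  sig = (2; —)
  P={1,6}:  v_{1} + v_{6} = v_{5}  ⟹  sig = (2; 1)
  P={4,10}:  v_{4} + v_{10} = v_{2}  ⟹  sig = (2; 1)
  P={5,8}:  v_{5} + v_{8} = v_{2}  ⟹  sig = (2; 1)
  P={5,9}:  v_{5} + v_{9} = v_{6}  ⟹  sig = (2; 1)
  P={2,9}:  v_{2} + v_{9} = v_{6} + v_{8}  ⟹  sig = (2; 1,1)
  P={6,7}:  v_{6} + v_{7} = v_{3} + v_{10}  ⟹  sig = (2; 1,1)
  P={4,7}:  v_{4} + v_{7} = v_{1} + v_{3} + v_{8}  ⟹  sig = (2; 1,1,1)
  P={4,9}:  v_{4} + v_{9} = v_{2} + v_{3} + v_{8}  ⟹  sig = (2; 1,1,1)
  P={5,7}:  v_{5} + v_{7} = v_{1} + v_{3} + v_{10}  ⟹  sig = (2; 1,1,1)
  P={4,5}:  v_{4} + v_{5} = v_{1} + 2·v_{2} + v_{3}  ⟹  sig = (2; 1,1,2)
  P={4,6}:  v_{4} + v_{6} = 2·v_{2} + v_{3}  ⟹  sig = (2; 1,2)
  P={2,3,10}:  v_{2} + v_{3} + v_{10} = v_{6}  ⟹  sig = (3; 1)
  P={3,8,10}:  v_{3} + v_{8} + v_{10} = v_{9}  ⟹  sig = (3; 1)
  P={1,2,3,8}:  v_{1} + v_{2} + v_{3} + v_{8} = v_{4}  ⟹  sig = (4; 1)

Signatures (|P|; sorted positive RHS coefficients), sorted:
    |P|=2: 13 collections, coeffs (), (), (1), (1), (1), (1), (1,1), (1,1), (1,1,1), (1,1,1), (1,1,1), (1,1,2), (1,2)
    |P|=3: 2 collections, coeffs (1), (1)
    |P|=4: 1 collection, coeffs (1)


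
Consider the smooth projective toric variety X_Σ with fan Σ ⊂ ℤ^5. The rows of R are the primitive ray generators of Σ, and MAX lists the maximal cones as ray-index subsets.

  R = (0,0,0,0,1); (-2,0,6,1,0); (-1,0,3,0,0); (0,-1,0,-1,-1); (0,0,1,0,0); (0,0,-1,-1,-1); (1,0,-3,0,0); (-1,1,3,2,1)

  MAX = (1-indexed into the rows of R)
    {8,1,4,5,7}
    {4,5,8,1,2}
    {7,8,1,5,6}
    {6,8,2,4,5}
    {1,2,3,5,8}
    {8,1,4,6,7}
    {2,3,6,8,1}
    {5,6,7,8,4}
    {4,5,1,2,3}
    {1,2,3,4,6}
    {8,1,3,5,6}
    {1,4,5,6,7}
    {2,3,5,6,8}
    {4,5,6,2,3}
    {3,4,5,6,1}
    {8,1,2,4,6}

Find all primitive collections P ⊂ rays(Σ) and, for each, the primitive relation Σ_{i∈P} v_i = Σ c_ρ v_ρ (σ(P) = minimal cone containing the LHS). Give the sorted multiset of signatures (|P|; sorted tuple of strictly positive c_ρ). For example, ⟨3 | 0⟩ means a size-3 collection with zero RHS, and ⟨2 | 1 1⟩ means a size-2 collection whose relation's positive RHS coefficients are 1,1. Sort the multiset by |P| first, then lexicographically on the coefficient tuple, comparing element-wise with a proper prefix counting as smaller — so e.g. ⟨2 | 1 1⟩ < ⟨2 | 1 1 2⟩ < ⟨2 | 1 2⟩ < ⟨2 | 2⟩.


Σ has 5 primitive collections:

  P={3,7}:  v_{3} + v_{7} = 0  ⇒ sig = ⟨2 | 0⟩
  P={2,7}:  v_{2} + v_{7} = v_{4} + v_{8}  ⇒ sig = ⟨2 | 1 1⟩
  P={3,4,8}:  v_{3} + v_{4} + v_{8} = v_{2}  ⇒ sig = ⟨3 | 1⟩
  P={1,2,5,6}:  v_{1} + v_{2} + v_{5} + v_{6} = 2·v_{3}  ⇒ sig = ⟨4 | 2⟩
  P={1,4,5,6,8}:  v_{1} + v_{4} + v_{5} + v_{6} + v_{8} = v_{3}  ⇒ sig = ⟨5 | 1⟩

Hence PRS(X_Σ) =
    |P|=2: 2 collections, coeffs (), (1,1)
    |P|=3: 1 collection, coeffs (1)
    |P|=4: 1 collection, coeffs (2)
    |P|=5: 1 collection, coeffs (1)


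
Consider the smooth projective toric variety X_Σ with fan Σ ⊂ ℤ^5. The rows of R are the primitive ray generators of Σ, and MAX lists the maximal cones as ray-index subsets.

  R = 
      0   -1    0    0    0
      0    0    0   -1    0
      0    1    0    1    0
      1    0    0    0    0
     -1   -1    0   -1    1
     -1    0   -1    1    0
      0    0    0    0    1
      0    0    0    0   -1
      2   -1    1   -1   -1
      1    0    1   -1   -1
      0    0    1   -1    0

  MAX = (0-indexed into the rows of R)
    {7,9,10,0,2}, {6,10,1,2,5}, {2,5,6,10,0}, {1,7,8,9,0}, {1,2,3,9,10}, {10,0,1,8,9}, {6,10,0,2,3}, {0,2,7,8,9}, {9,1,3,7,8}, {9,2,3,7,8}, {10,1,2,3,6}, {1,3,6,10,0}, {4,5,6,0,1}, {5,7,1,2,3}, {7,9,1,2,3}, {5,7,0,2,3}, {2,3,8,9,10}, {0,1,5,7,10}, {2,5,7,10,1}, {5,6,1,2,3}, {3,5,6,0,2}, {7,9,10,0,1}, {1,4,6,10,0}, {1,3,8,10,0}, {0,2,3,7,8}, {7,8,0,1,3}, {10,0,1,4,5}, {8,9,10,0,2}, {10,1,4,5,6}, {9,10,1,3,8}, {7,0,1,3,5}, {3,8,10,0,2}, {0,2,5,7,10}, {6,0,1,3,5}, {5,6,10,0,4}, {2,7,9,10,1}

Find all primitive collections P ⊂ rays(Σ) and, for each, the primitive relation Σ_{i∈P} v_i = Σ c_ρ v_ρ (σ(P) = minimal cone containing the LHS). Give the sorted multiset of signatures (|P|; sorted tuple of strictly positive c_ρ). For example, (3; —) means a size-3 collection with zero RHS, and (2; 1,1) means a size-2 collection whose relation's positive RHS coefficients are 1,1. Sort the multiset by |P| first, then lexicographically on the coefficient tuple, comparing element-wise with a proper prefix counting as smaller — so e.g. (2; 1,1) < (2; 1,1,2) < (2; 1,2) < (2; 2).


17 collections generate NE(X_Σ); each relation:

  P = {6,7}:  v_{6} + v_{7} = 0 — sig = (2; —)
  P = {5,9}:  v_{5} + v_{9} = v_{7} — sig = (2; 1)
  P = {6,9}:  v_{6} + v_{9} = v_{3} + v_{10} — sig = (2; 1,1)
  P = {2,4}:  v_{2} + v_{4} = v_{5} + v_{6} + v_{10} — sig = (2; 1,1,1)
  P = {3,4}:  v_{3} + v_{4} = v_{0} + v_{1} + v_{6} — sig = (2; 1,1,1)
  P = {4,9}:  v_{4} + v_{9} = v_{0} + v_{1} + v_{10} — sig = (2; 1,1,1)
  P = {5,8}:  v_{5} + v_{8} = v_{0} + v_{3} + v_{7} — sig = (2; 1,1,1)
  P = {4,7}:  v_{4} + v_{7} = v_{0} + v_{1} + v_{5} + v_{10} — sig = (2; 1,1,1,1)
  P = {4,8}:  v_{4} + v_{8} = 2·v_{0} + v_{1} + v_{3} + v_{10} — sig = (2; 1,1,1,2)
  P = {6,8}:  v_{6} + v_{8} = v_{0} + 2·v_{3} + v_{10} — sig = (2; 1,1,2)
  P = {0,1,2}:  v_{0} + v_{1} + v_{2} = 0 — sig = (3; —)
  P = {3,5,10}:  v_{3} + v_{5} + v_{10} = 0 — sig = (3; —)
  P = {0,3,9}:  v_{0} + v_{3} + v_{9} = v_{8} — sig = (3; 1)
  P = {3,7,10}:  v_{3} + v_{7} + v_{10} = v_{9} — sig = (3; 1)
  P = {1,2,8}:  v_{1} + v_{2} + v_{8} = v_{3} + v_{9} — sig = (3; 1,1)
  P = {7,8,10}:  v_{7} + v_{8} + v_{10} = v_{0} + 2·v_{9} — sig = (3; 1,2)
  P = {0,1,5,6,10}:  v_{0} + v_{1} + v_{5} + v_{6} + v_{10} = v_{4} — sig = (5; 1)

Hence PRS(X_Σ) =
{ (2; —),  (2; 1),  (2; 1,1),  (2; 1,1,1) ×4,  (2; 1,1,1,1),  (2; 1,1,1,2),  (2; 1,1,2),  (3; —) ×2,  (3; 1) ×2,  (3; 1,1),  (3; 1,2),  (5; 1) }


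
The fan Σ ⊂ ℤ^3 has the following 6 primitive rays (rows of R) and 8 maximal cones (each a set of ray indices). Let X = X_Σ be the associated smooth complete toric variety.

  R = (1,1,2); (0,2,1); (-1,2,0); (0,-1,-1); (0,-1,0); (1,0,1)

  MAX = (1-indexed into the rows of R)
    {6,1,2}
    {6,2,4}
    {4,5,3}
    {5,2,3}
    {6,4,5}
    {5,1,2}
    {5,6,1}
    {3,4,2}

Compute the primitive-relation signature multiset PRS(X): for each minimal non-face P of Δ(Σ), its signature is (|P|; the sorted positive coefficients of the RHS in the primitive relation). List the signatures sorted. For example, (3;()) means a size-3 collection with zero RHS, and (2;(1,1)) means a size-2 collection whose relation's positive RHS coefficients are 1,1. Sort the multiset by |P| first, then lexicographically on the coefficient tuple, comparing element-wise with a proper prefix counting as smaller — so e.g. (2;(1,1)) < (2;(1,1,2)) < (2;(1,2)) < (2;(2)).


Minimal non-faces — 5 found among 6 rays, 8 max cones:

  • {1,4}:  v_{1} + v_{4} = v_{6} ; sig = (2;(1))
  • {3,6}:  v_{3} + v_{6} = v_{2} ; sig = (2;(1))
  • {1,3}:  v_{1} + v_{3} = 2·v_{2} + v_{5} ; sig = (2;(1,2))
  • {2,4,5}:  v_{2} + v_{4} + v_{5} = 0 ; sig = (3;())
  • {2,5,6}:  v_{2} + v_{5} + v_{6} = v_{1} ; sig = (3;(1))

Signatures (|P|; sorted positive RHS coefficients), sorted:
[(2;(1)), (2;(1)), (2;(1,2)), (3;()), (3;(1))]


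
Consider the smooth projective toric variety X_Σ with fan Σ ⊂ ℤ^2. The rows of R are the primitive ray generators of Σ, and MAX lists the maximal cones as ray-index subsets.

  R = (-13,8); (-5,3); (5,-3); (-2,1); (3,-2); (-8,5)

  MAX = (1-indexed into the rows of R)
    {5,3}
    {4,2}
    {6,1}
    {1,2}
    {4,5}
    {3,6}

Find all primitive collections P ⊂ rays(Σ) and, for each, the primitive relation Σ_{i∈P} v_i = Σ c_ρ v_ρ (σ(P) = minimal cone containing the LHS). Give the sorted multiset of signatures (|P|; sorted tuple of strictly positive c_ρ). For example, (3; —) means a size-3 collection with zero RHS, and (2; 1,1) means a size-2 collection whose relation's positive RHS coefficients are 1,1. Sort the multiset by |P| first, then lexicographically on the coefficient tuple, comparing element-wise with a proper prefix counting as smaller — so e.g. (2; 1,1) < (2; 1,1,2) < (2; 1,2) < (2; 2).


Δ(Σ) — 6 vertices, 9 min non-faces:

  {2,3}:  v_{2} + v_{3} = 0  ⇒ sig = (2; —)
  {1,3}:  v_{1} + v_{3} = v_{6}  ⇒ sig = (2; 1)
  {2,5}:  v_{2} + v_{5} = v_{4}  ⇒ sig = (2; 1)
  {2,6}:  v_{2} + v_{6} = v_{1}  ⇒ sig = (2; 1)
  {3,4}:  v_{3} + v_{4} = v_{5}  ⇒ sig = (2; 1)
  {5,6}:  v_{5} + v_{6} = v_{2}  ⇒ sig = (2; 1)
  {1,5}:  v_{1} + v_{5} = 2·v_{2}  ⇒ sig = (2; 2)
  {4,6}:  v_{4} + v_{6} = 2·v_{2}  ⇒ sig = (2; 2)
  {1,4}:  v_{1} + v_{4} = 3·v_{2}  ⇒ sig = (2; 3)

so the primitive-relation signature multiset is
    (2; —)
    (2; 1)
    (2; 1)
    (2; 1)
    (2; 1)
    (2; 1)
    (2; 2)
    (2; 2)
    (2; 3)


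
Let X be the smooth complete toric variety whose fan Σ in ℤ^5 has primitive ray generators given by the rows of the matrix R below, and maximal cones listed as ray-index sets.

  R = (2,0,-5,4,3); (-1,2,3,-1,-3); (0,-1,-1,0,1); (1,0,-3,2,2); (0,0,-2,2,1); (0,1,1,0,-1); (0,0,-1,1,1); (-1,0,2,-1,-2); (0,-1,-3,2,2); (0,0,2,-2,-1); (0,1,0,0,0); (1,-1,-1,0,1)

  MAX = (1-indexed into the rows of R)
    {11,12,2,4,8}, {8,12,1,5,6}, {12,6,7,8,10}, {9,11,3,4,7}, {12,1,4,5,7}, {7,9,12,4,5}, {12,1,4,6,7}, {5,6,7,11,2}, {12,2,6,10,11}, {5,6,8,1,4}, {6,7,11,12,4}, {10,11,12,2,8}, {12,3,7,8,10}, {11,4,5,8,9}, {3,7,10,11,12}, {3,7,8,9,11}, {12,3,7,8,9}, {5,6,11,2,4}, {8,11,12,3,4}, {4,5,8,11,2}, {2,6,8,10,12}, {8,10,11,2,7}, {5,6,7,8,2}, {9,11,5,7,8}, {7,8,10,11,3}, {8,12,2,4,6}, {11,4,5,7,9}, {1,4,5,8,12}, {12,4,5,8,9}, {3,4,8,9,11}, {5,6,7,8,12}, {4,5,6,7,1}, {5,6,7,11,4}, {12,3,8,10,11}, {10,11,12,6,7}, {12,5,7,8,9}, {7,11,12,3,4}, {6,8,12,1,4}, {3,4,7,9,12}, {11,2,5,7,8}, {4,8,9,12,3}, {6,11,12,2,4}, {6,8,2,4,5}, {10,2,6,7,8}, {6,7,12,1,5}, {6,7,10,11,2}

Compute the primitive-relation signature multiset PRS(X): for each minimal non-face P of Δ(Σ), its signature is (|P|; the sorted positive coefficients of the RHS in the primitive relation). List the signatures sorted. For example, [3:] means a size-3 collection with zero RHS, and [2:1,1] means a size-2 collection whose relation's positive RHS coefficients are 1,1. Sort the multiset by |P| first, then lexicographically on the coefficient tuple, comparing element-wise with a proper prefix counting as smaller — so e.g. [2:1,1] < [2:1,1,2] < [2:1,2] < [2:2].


23 minimal non-faces of Δ(Σ) (on 12 rays):

  P = {3,6}:  v_{3} + v_{6} = 0  ⟹  sig = [2:]
  P = {5,10}:  v_{5} + v_{10} = 0  ⟹  sig = [2:]
  P = {3,5}:  v_{3} + v_{5} = v_{9}  ⟹  sig = [2:1]
  P = {6,9}:  v_{6} + v_{9} = v_{5}  ⟹  sig = [2:1]
  P = {9,10}:  v_{9} + v_{10} = v_{3}  ⟹  sig = [2:1]
  P = {2,3}:  v_{2} + v_{3} = v_{8} + v_{11}  ⟹  sig = [2:1,1]
  P = {4,10}:  v_{4} + v_{10} = v_{11} + v_{12}  ⟹  sig = [2:1,1]
  P = {1,3}:  v_{1} + v_{3} = v_{4} + v_{5} + v_{12}  ⟹  sig = [2:1,1,1]
  P = {1,10}:  v_{1} + v_{10} = v_{4} + v_{6} + v_{12}  ⟹  sig = [2:1,1,1]
  P = {2,9}:  v_{2} + v_{9} = v_{5} + v_{8} + v_{11}  ⟹  sig = [2:1,1,1]
  P = {1,9}:  v_{1} + v_{9} = v_{4} + 2·v_{5} + v_{12}  ⟹  sig = [2:1,1,2]
  P = {1,11}:  v_{1} + v_{11} = 2·v_{4} + v_{6}  ⟹  sig = [2:1,2]
  P = {1,2}:  v_{1} + v_{2} = 2·v_{4} + 2·v_{6} + v_{8}  ⟹  sig = [2:1,2,2]
  P = {2,7,12}:  v_{2} + v_{7} + v_{12} = v_{6}  ⟹  sig = [3:1]
  P = {4,7,8}:  v_{4} + v_{7} + v_{8} = v_{5}  ⟹  sig = [3:1]
  P = {5,11,12}:  v_{5} + v_{11} + v_{12} = v_{4}  ⟹  sig = [3:1]
  P = {6,8,11}:  v_{6} + v_{8} + v_{11} = v_{2}  ⟹  sig = [3:1]
  P = {9,11,12}:  v_{9} + v_{11} + v_{12} = v_{3} + v_{4}  ⟹  sig = [3:1,1]
  P = {2,4,7}:  v_{2} + v_{4} + v_{7} = v_{5} + v_{6} + v_{11}  ⟹  sig = [3:1,1,1]
  P = {2,5,12}:  v_{2} + v_{5} + v_{12} = v_{4} + v_{6} + v_{8}  ⟹  sig = [3:1,1,1]
  P = {1,7,8}:  v_{1} + v_{7} + v_{8} = 2·v_{5} + v_{6} + v_{12}  ⟹  sig = [3:1,1,2]
  P = {7,8,11,12}:  v_{7} + v_{8} + v_{11} + v_{12} = 0  ⟹  sig = [4:]
  P = {4,5,6,12}:  v_{4} + v_{5} + v_{6} + v_{12} = v_{1}  ⟹  sig = [4:1]

Hence PRS(X_Σ) =
    |P|=2: 13 collections, coeffs (), (), (1), (1), (1), (1,1), (1,1), (1,1,1), (1,1,1), (1,1,1), (1,1,2), (1,2), (1,2,2)
    |P|=3: 8 collections, coeffs (1), (1), (1), (1), (1,1), (1,1,1), (1,1,1), (1,1,2)
    |P|=4: 2 collections, coeffs (), (1)


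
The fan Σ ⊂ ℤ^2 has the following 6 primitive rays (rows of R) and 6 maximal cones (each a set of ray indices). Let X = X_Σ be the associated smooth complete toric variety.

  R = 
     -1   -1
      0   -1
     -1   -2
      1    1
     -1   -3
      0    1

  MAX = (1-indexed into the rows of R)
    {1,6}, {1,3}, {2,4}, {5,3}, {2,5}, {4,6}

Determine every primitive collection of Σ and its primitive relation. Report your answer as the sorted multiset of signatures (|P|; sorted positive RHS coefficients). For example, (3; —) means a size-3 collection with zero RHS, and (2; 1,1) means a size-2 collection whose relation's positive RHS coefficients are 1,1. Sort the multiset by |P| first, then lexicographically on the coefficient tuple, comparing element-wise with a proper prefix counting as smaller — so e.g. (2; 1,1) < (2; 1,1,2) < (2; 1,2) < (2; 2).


9 collections generate NE(X_Σ); each relation:

  • {1,4}:  v_{1} + v_{4} = 0  ⇒ sig = (2; —)
  • {2,6}:  v_{2} + v_{6} = 0  ⇒ sig = (2; —)
  • {1,2}:  v_{1} + v_{2} = v_{3}  ⇒ sig = (2; 1)
  • {2,3}:  v_{2} + v_{3} = v_{5}  ⇒ sig = (2; 1)
  • {3,4}:  v_{3} + v_{4} = v_{2}  ⇒ sig = (2; 1)
  • {3,6}:  v_{3} + v_{6} = v_{1}  ⇒ sig = (2; 1)
  • {5,6}:  v_{5} + v_{6} = v_{3}  ⇒ sig = (2; 1)
  • {1,5}:  v_{1} + v_{5} = 2·v_{3}  ⇒ sig = (2; 2)
  • {4,5}:  v_{4} + v_{5} = 2·v_{2}  ⇒ sig = (2; 2)

so the primitive-relation signature multiset is
    (2; —)
    (2; —)
    (2; 1)
    (2; 1)
    (2; 1)
    (2; 1)
    (2; 1)
    (2; 2)
    (2; 2)
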